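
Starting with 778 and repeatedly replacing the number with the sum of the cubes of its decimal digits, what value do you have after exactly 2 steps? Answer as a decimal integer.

1243

778 → 7³ + 7³ + 8³ = 1198
1198 → 1³ + 1³ + 9³ + 8³ = 1243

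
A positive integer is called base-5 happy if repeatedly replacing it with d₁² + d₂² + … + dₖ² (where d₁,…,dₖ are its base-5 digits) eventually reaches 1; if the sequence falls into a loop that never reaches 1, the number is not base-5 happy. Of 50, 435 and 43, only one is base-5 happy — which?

50: 50 → 4 → 16 → 10 → 4  — repeats 4 (not base-5 happy)
435: 435 → 17 → 13 → 13  — repeats 13 (not base-5 happy)
43: 43 → 19 → 25 → 1  — reaches 1 (base-5 happy)

43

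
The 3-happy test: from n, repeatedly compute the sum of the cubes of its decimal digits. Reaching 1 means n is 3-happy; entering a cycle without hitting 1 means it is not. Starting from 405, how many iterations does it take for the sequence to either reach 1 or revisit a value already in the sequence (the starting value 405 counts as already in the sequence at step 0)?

405 → 189
189 → 1242
1242 → 81
81 → 513
513 → 153
153 → 153  — 153 repeats.
That took 6 steps.

6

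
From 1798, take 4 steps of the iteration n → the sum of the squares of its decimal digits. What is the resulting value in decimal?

25

1798 → 1² + 7² + 9² + 8² = 1 + 49 + 81 + 64 = 195
195 → 1² + 9² + 5² = 1 + 81 + 25 = 107
107 → 1² + 0² + 7² = 1 + 0 + 49 = 50
50 → 5² + 0² = 25 + 0 = 25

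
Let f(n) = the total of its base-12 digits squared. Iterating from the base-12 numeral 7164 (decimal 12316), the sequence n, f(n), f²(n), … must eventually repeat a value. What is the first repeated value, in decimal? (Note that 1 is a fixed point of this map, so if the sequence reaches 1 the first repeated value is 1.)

100

12316 = (7,1,6,4)_12 → 7² + 1² + 6² + 4² = 49 + 1 + 36 + 16 = 102
102 = (8,6)_12 → 8² + 6² = 64 + 36 = 100
100 = (8,4)_12 → 8² + 4² = 64 + 16 = 80
80 = (6,8)_12 → 6² + 8² = 36 + 64 = 100  — 100 already appeared earlier.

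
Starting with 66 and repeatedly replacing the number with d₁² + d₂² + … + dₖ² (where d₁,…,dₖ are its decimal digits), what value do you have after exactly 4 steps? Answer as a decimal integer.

25

66 → 6² + 6² = 36 + 36 = 72
72 → 7² + 2² = 49 + 4 = 53
53 → 5² + 3² = 25 + 9 = 34
34 → 3² + 4² = 9 + 16 = 25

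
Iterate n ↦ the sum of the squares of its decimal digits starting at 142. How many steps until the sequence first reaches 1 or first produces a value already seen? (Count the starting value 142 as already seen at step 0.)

142 → 1² + 4² + 2² = 21
21 → 2² + 1² = 5
5 → 5² = 25
25 → 2² + 5² = 29
29 → 2² + 9² = 85
85 → 8² + 5² = 89
89 → 8² + 9² = 145
145 → 1² + 4² + 5² = 42
42 → 4² + 2² = 20
20 → 2² + 0² = 4
4 → 4² = 16
16 → 1² + 6² = 37
37 → 3² + 7² = 58
58 → 5² + 8² = 89  — 89 repeats.
That took 14 steps.

14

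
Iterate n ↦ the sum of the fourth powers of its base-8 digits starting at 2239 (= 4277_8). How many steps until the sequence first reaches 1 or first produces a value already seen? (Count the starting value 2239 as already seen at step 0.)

2239 = (4,2,7,7)_8 → 4⁴ + 2⁴ + 7⁴ + 7⁴ = 256 + 16 + 2401 + 2401 = 5074
5074 = (1,1,7,2,2)_8 → 1⁴ + 1⁴ + 7⁴ + 2⁴ + 2⁴ = 1 + 1 + 2401 + 16 + 16 = 2435
2435 = (4,6,0,3)_8 → 4⁴ + 6⁴ + 0⁴ + 3⁴ = 256 + 1296 + 0 + 81 = 1633
1633 = (3,1,4,1)_8 → 3⁴ + 1⁴ + 4⁴ + 1⁴ = 81 + 1 + 256 + 1 = 339
339 = (5,2,3)_8 → 5⁴ + 2⁴ + 3⁴ = 625 + 16 + 81 = 722
722 = (1,3,2,2)_8 → 1⁴ + 3⁴ + 2⁴ + 2⁴ = 1 + 81 + 16 + 16 = 114
114 = (1,6,2)_8 → 1⁴ + 6⁴ + 2⁴ = 1 + 1296 + 16 = 1313
1313 = (2,4,4,1)_8 → 2⁴ + 4⁴ + 4⁴ + 1⁴ = 16 + 256 + 256 + 1 = 529
529 = (1,0,2,1)_8 → 1⁴ + 0⁴ + 2⁴ + 1⁴ = 1 + 0 + 16 + 1 = 18
18 = (2,2)_8 → 2⁴ + 2⁴ = 16 + 16 = 32
32 = (4,0)_8 → 4⁴ + 0⁴ = 256 + 0 = 256
256 = (4,0,0)_8 → 4⁴ + 0⁴ + 0⁴ = 256 + 0 + 0 = 256  — 256 repeats.
That took 12 steps.

12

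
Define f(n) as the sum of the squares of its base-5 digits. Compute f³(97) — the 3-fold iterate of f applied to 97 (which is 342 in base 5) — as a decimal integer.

13

97 = (3,4,2)_5 → 3² + 4² + 2² = 9 + 16 + 4 = 29
29 = (1,0,4)_5 → 1² + 0² + 4² = 1 + 0 + 16 = 17
17 = (3,2)_5 → 3² + 2² = 9 + 4 = 13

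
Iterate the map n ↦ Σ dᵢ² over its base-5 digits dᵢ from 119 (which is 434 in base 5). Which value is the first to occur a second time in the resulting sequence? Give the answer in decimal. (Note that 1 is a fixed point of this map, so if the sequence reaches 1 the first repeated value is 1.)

119 = (4,3,4)_5 → 4² + 3² + 4² = 41
41 = (1,3,1)_5 → 1² + 3² + 1² = 11
11 = (2,1)_5 → 2² + 1² = 5
5 = (1,0)_5 → 1² + 0² = 1  — reached the fixed point 1.
1 → 1, so 1 is the first repeated value.

1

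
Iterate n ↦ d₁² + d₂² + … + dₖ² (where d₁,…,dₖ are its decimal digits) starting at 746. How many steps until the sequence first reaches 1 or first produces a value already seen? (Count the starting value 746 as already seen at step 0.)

746 → 7² + 4² + 6² = 101
101 → 1² + 0² + 1² = 2
2 → 2² = 4
4 → 4² = 16
16 → 1² + 6² = 37
37 → 3² + 7² = 58
58 → 5² + 8² = 89
89 → 8² + 9² = 145
145 → 1² + 4² + 5² = 42
42 → 4² + 2² = 20
20 → 2² + 0² = 4  — 4 repeats.
That took 11 steps.

11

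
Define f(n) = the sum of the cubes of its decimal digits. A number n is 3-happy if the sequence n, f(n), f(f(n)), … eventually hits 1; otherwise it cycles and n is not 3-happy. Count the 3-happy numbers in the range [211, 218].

211: 211 → 10 → 1  (reaches 1)
212: 212 → 17 → 344 → 155 → 251 → 134 → 92 → 737 → 713 → 371 → 371  (repeats 371)
213: 213 → 36 → 243 → 99 → 1458 → 702 → 351 → 153 → 153  (repeats 153)
214: 214 → 73 → 370 → 370  (repeats 370)
215: 215 → 134 → 92 → 737 → 713 → 371 → 371  (repeats 371)
216: 216 → 225 → 141 → 66 → 432 → 99 → 1458 → 702 → 351 → 153 → 153  (repeats 153)
217: 217 → 352 → 160 → 217  (repeats 217)
218: 218 → 521 → 134 → 92 → 737 → 713 → 371 → 371  (repeats 371)
3-happy: 211

1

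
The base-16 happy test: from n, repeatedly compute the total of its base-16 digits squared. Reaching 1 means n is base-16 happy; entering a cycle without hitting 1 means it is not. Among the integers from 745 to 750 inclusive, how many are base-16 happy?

2

745: 745 → 281 → 83 → 34 → 8 → 64 → 16 → 1  (reaches 1)
746: 746 → 300 → 149 → 106 → 136 → 128 → 64 → 16 → 1  (reaches 1)
747: 747 → 321 → 18 → 5 → 25 → 82 → 29 → 170 → 200 → 208 → 169 → 181 → 146 → 85 → 50 → 13 → 169  (repeats 169)
748: 748 → 344 → 90 → 125 → 218 → 269 → 170 → 200 → 208 → 169 → 181 → 146 → 85 → 50 → 13 → 169  (repeats 169)
749: 749 → 369 → 51 → 18 → 5 → 25 → 82 → 29 → 170 → 200 → 208 → 169 → 181 → 146 → 85 → 50 → 13 → 169  (repeats 169)
750: 750 → 396 → 209 → 170 → 200 → 208 → 169 → 181 → 146 → 85 → 50 → 13 → 169  (repeats 169)
base-16 happy: 745, 746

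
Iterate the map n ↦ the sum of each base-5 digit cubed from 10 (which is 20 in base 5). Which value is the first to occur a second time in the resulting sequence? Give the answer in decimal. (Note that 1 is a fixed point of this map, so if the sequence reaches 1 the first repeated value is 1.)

10 = (2,0)_5 → 2³ + 0³ = 8
8 = (1,3)_5 → 1³ + 3³ = 28
28 = (1,0,3)_5 → 1³ + 0³ + 3³ = 28  — 28 already appeared earlier.

28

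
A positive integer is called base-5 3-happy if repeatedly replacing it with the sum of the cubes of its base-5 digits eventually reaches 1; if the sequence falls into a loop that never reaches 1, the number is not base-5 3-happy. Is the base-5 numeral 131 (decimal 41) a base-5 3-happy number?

41 = (1,3,1)_5 → 1³ + 3³ + 1³ = 29
29 = (1,0,4)_5 → 1³ + 0³ + 4³ = 65
65 = (2,3,0)_5 → 2³ + 3³ + 0³ = 35
35 = (1,2,0)_5 → 1³ + 2³ + 0³ = 9
9 = (1,4)_5 → 1³ + 4³ = 65  — 65 already seen; the sequence cycles without reaching 1.

not base-5 3-happy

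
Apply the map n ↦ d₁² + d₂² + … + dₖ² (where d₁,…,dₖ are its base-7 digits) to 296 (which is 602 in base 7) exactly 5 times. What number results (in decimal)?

296 = (6,0,2)_7 → 6² + 0² + 2² = 36 + 0 + 4 = 40
40 = (5,5)_7 → 5² + 5² = 25 + 25 = 50
50 = (1,0,1)_7 → 1² + 0² + 1² = 1 + 0 + 1 = 2
2 = (2)_7 → 2² = 4
4 = (4)_7 → 4² = 16

16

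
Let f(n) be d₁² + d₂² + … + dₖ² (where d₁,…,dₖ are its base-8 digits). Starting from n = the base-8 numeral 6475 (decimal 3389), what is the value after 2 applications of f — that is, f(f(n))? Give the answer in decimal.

3389 = (6,4,7,5)_8 → 126
126 = (1,7,6)_8 → 86

86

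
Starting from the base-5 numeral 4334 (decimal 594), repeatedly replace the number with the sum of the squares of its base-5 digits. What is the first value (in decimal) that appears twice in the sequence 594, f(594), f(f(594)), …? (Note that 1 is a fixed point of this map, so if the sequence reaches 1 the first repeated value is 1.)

4

594 = (4,3,3,4)_5 → 4² + 3² + 3² + 4² = 50
50 = (2,0,0)_5 → 2² + 0² + 0² = 4
4 = (4)_5 → 4² = 16
16 = (3,1)_5 → 3² + 1² = 10
10 = (2,0)_5 → 2² + 0² = 4  — 4 already appeared earlier.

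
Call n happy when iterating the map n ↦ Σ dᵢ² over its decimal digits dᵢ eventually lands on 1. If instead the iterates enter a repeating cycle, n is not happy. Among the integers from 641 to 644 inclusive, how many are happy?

641: 641 → 53 → 34 → 25 → 29 → 85 → 89 → 145 → 42 → 20 → 4 → 16 → 37 → 58 → 89  — not happy
642: 642 → 56 → 61 → 37 → 58 → 89 → 145 → 42 → 20 → 4 → 16 → 37  — not happy
643: 643 → 61 → 37 → 58 → 89 → 145 → 42 → 20 → 4 → 16 → 37  — not happy
644: 644 → 68 → 100 → 1  — happy
happy: 644

1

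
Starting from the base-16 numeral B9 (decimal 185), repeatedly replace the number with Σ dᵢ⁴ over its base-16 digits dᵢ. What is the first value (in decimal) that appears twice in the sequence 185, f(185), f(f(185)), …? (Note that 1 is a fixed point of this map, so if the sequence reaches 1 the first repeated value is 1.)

185 = (11,9)_16 → 11⁴ + 9⁴ = 14641 + 6561 = 21202
21202 = (5,2,13,2)_16 → 5⁴ + 2⁴ + 13⁴ + 2⁴ = 625 + 16 + 28561 + 16 = 29218
29218 = (7,2,2,2)_16 → 7⁴ + 2⁴ + 2⁴ + 2⁴ = 2401 + 16 + 16 + 16 = 2449
2449 = (9,9,1)_16 → 9⁴ + 9⁴ + 1⁴ = 6561 + 6561 + 1 = 13123
13123 = (3,3,4,3)_16 → 3⁴ + 3⁴ + 4⁴ + 3⁴ = 81 + 81 + 256 + 81 = 499
499 = (1,15,3)_16 → 1⁴ + 15⁴ + 3⁴ = 1 + 50625 + 81 = 50707
50707 = (12,6,1,3)_16 → 12⁴ + 6⁴ + 1⁴ + 3⁴ = 20736 + 1296 + 1 + 81 = 22114
22114 = (5,6,6,2)_16 → 5⁴ + 6⁴ + 6⁴ + 2⁴ = 625 + 1296 + 1296 + 16 = 3233
3233 = (12,10,1)_16 → 12⁴ + 10⁴ + 1⁴ = 20736 + 10000 + 1 = 30737
30737 = (7,8,1,1)_16 → 7⁴ + 8⁴ + 1⁴ + 1⁴ = 2401 + 4096 + 1 + 1 = 6499
6499 = (1,9,6,3)_16 → 1⁴ + 9⁴ + 6⁴ + 3⁴ = 1 + 6561 + 1296 + 81 = 7939
7939 = (1,15,0,3)_16 → 1⁴ + 15⁴ + 0⁴ + 3⁴ = 1 + 50625 + 0 + 81 = 50707  — 50707 already appeared earlier.

50707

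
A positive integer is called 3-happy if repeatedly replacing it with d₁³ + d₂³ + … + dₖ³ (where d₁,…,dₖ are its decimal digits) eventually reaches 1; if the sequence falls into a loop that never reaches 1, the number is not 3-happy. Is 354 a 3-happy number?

354 → 3³ + 5³ + 4³ = 216
216 → 2³ + 1³ + 6³ = 225
225 → 2³ + 2³ + 5³ = 141
141 → 1³ + 4³ + 1³ = 66
66 → 6³ + 6³ = 432
432 → 4³ + 3³ + 2³ = 99
99 → 9³ + 9³ = 1458
1458 → 1³ + 4³ + 5³ + 8³ = 702
702 → 7³ + 0³ + 2³ = 351
351 → 3³ + 5³ + 1³ = 153
153 → 1³ + 5³ + 3³ = 153  — 153 already seen; the sequence cycles without reaching 1.

not 3-happy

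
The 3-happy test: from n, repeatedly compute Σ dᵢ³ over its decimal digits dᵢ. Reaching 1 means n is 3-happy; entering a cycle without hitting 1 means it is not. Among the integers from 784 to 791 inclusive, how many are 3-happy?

784: 784 → 919 → 1459 → 919  (repeats 919)
785: 785 → 980 → 1241 → 74 → 407 → 407  (repeats 407)
786: 786 → 1071 → 345 → 216 → 225 → 141 → 66 → 432 → 99 → 1458 → 702 → 351 → 153 → 153  (repeats 153)
787: 787 → 1198 → 1243 → 100 → 1  (reaches 1)
788: 788 → 1367 → 587 → 980 → 1241 → 74 → 407 → 407  (repeats 407)
789: 789 → 1584 → 702 → 351 → 153 → 153  (repeats 153)
790: 790 → 1072 → 352 → 160 → 217 → 352  (repeats 352)
791: 791 → 1073 → 371 → 371  (repeats 371)
3-happy: 787

1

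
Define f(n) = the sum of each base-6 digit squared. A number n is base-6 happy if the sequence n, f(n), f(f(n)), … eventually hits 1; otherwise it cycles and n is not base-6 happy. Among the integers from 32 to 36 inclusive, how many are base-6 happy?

32: 32 → 29 → 41 → 26 → 20 → 13 → 5 → 25 → 17 → 29  — not base-6 happy
33: 33 → 34 → 41 → 26 → 20 → 13 → 5 → 25 → 17 → 29 → 41  — not base-6 happy
34: 34 → 41 → 26 → 20 → 13 → 5 → 25 → 17 → 29 → 41  — not base-6 happy
35: 35 → 50 → 9 → 10 → 17 → 29 → 41 → 26 → 20 → 13 → 5 → 25 → 17  — not base-6 happy
36: 36 → 1  — base-6 happy
base-6 happy: 36

1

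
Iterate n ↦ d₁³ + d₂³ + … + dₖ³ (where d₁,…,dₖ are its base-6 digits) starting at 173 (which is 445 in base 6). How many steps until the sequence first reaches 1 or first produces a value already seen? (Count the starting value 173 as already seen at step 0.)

6

173 = (4,4,5)_6 → 4³ + 4³ + 5³ = 253
253 = (1,1,0,1)_6 → 1³ + 1³ + 0³ + 1³ = 3
3 = (3)_6 → 3³ = 27
27 = (4,3)_6 → 4³ + 3³ = 91
91 = (2,3,1)_6 → 2³ + 3³ + 1³ = 36
36 = (1,0,0)_6 → 1³ + 0³ + 0³ = 1  — reached 1.
That took 6 steps.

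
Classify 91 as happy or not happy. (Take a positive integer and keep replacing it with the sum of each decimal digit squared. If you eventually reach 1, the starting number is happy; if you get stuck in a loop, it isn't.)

happy

91 → 9² + 1² = 82
82 → 8² + 2² = 68
68 → 6² + 8² = 100
100 → 1² + 0² + 0² = 1  — reached 1.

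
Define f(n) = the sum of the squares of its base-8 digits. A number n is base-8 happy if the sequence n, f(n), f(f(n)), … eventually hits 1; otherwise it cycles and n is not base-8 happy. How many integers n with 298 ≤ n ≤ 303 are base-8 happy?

1

298: 298 → 45 → 50 → 40 → 25 → 10 → 5 → 25  (repeats 25)
299: 299 → 50 → 40 → 25 → 10 → 5 → 25  (repeats 25)
300: 300 → 57 → 50 → 40 → 25 → 10 → 5 → 25  (repeats 25)
301: 301 → 66 → 5 → 25 → 10 → 5  (repeats 5)
302: 302 → 77 → 27 → 18 → 8 → 1  (reaches 1)
303: 303 → 90 → 14 → 37 → 41 → 26 → 13 → 26  (repeats 26)
base-8 happy: 302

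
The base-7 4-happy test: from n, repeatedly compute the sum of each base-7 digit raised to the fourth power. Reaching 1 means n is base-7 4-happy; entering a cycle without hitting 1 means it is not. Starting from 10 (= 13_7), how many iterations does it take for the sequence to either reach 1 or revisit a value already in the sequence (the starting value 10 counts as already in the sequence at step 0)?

10 = (1,3)_7 → 1⁴ + 3⁴ = 82
82 = (1,4,5)_7 → 1⁴ + 4⁴ + 5⁴ = 882
882 = (2,4,0,0)_7 → 2⁴ + 4⁴ + 0⁴ + 0⁴ = 272
272 = (5,3,6)_7 → 5⁴ + 3⁴ + 6⁴ = 2002
2002 = (5,5,6,0)_7 → 5⁴ + 5⁴ + 6⁴ + 0⁴ = 2546
2546 = (1,0,2,6,5)_7 → 1⁴ + 0⁴ + 2⁴ + 6⁴ + 5⁴ = 1938
1938 = (5,4,3,6)_7 → 5⁴ + 4⁴ + 3⁴ + 6⁴ = 2258
2258 = (6,4,0,4)_7 → 6⁴ + 4⁴ + 0⁴ + 4⁴ = 1808
1808 = (5,1,6,2)_7 → 5⁴ + 1⁴ + 6⁴ + 2⁴ = 1938  — 1938 repeats.
That took 9 steps.

9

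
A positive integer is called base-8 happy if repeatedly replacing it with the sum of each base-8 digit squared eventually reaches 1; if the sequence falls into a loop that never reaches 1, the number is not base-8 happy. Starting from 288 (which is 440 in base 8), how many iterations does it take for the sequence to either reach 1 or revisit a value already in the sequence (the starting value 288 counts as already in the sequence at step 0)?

4

288 = (4,4,0)_8 → 4² + 4² + 0² = 16 + 16 + 0 = 32
32 = (4,0)_8 → 4² + 0² = 16 + 0 = 16
16 = (2,0)_8 → 2² + 0² = 4 + 0 = 4
4 = (4)_8 → 4² = 16  — 16 repeats.
That took 4 steps.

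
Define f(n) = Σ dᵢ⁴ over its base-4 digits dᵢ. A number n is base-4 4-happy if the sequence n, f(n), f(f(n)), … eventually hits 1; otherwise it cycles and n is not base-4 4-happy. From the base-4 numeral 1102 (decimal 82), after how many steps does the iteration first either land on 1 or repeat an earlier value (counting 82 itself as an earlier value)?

82 = (1,1,0,2)_4 → 1⁴ + 1⁴ + 0⁴ + 2⁴ = 18
18 = (1,0,2)_4 → 1⁴ + 0⁴ + 2⁴ = 17
17 = (1,0,1)_4 → 1⁴ + 0⁴ + 1⁴ = 2
2 = (2)_4 → 2⁴ = 16
16 = (1,0,0)_4 → 1⁴ + 0⁴ + 0⁴ = 1  — reached 1.
That took 5 steps.

5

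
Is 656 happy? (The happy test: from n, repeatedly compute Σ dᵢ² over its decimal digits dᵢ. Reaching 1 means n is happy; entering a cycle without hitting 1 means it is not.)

656 → 6² + 5² + 6² = 97
97 → 9² + 7² = 130
130 → 1² + 3² + 0² = 10
10 → 1² + 0² = 1  — reached 1.

happy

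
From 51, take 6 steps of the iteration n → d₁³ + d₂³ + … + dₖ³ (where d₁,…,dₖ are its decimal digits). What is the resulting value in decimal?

99

51 → 5³ + 1³ = 125 + 1 = 126
126 → 1³ + 2³ + 6³ = 1 + 8 + 216 = 225
225 → 2³ + 2³ + 5³ = 8 + 8 + 125 = 141
141 → 1³ + 4³ + 1³ = 1 + 64 + 1 = 66
66 → 6³ + 6³ = 216 + 216 = 432
432 → 4³ + 3³ + 2³ = 64 + 27 + 8 = 99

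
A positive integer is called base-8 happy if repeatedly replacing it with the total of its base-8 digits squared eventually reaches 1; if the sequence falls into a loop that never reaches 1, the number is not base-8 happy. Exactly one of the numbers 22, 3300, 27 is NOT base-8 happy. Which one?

22: 22 → 40 → 25 → 10 → 5 → 25  — repeats 25 (not base-8 happy)
3300: 3300 → 77 → 27 → 18 → 8 → 1  — reaches 1 (base-8 happy)
27: 27 → 18 → 8 → 1  — reaches 1 (base-8 happy)

22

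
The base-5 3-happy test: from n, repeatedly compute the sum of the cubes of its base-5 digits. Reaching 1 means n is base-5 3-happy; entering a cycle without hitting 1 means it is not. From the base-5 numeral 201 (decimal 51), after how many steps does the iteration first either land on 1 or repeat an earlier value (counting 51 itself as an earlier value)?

4

51 = (2,0,1)_5 → 2³ + 0³ + 1³ = 9
9 = (1,4)_5 → 1³ + 4³ = 65
65 = (2,3,0)_5 → 2³ + 3³ + 0³ = 35
35 = (1,2,0)_5 → 1³ + 2³ + 0³ = 9  — 9 repeats.
That took 4 steps.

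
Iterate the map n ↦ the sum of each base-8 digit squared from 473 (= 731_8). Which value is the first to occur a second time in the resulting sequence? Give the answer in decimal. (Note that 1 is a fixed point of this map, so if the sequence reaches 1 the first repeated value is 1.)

473 = (7,3,1)_8 → 59
59 = (7,3)_8 → 58
58 = (7,2)_8 → 53
53 = (6,5)_8 → 61
61 = (7,5)_8 → 74
74 = (1,1,2)_8 → 6
6 = (6)_8 → 36
36 = (4,4)_8 → 32
32 = (4,0)_8 → 16
16 = (2,0)_8 → 4
4 = (4)_8 → 16  — 16 already appeared earlier.

16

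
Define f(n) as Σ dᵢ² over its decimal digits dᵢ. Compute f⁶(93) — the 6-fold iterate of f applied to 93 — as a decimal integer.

58

93 → 90
90 → 81
81 → 65
65 → 61
61 → 37
37 → 58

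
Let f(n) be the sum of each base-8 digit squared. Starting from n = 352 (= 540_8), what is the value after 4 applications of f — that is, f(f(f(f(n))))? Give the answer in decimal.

352 = (5,4,0)_8 → 5² + 4² + 0² = 41
41 = (5,1)_8 → 5² + 1² = 26
26 = (3,2)_8 → 3² + 2² = 13
13 = (1,5)_8 → 1² + 5² = 26

26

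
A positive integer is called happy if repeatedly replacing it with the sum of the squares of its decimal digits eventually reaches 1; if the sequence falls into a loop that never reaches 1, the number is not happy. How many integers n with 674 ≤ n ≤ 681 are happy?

674: 674 → 101 → 2 → 4 → 16 → 37 → 58 → 89 → 145 → 42 → 20 → 4  (repeats 4)
675: 675 → 110 → 2 → 4 → 16 → 37 → 58 → 89 → 145 → 42 → 20 → 4  (repeats 4)
676: 676 → 121 → 6 → 36 → 45 → 41 → 17 → 50 → 25 → 29 → 85 → 89 → 145 → 42 → 20 → 4 → 16 → 37 → 58 → 89  (repeats 89)
677: 677 → 134 → 26 → 40 → 16 → 37 → 58 → 89 → 145 → 42 → 20 → 4 → 16  (repeats 16)
678: 678 → 149 → 98 → 145 → 42 → 20 → 4 → 16 → 37 → 58 → 89 → 145  (repeats 145)
679: 679 → 166 → 73 → 58 → 89 → 145 → 42 → 20 → 4 → 16 → 37 → 58  (repeats 58)
680: 680 → 100 → 1  (reaches 1)
681: 681 → 101 → 2 → 4 → 16 → 37 → 58 → 89 → 145 → 42 → 20 → 4  (repeats 4)
happy: 680

1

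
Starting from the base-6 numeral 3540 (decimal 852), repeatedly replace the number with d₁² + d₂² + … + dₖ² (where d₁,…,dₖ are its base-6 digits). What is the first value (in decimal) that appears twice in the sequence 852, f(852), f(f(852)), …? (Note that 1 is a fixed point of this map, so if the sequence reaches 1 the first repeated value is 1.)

17

852 = (3,5,4,0)_6 → 3² + 5² + 4² + 0² = 9 + 25 + 16 + 0 = 50
50 = (1,2,2)_6 → 1² + 2² + 2² = 1 + 4 + 4 = 9
9 = (1,3)_6 → 1² + 3² = 1 + 9 = 10
10 = (1,4)_6 → 1² + 4² = 1 + 16 = 17
17 = (2,5)_6 → 2² + 5² = 4 + 25 = 29
29 = (4,5)_6 → 4² + 5² = 16 + 25 = 41
41 = (1,0,5)_6 → 1² + 0² + 5² = 1 + 0 + 25 = 26
26 = (4,2)_6 → 4² + 2² = 16 + 4 = 20
20 = (3,2)_6 → 3² + 2² = 9 + 4 = 13
13 = (2,1)_6 → 2² + 1² = 4 + 1 = 5
5 = (5)_6 → 5² = 25
25 = (4,1)_6 → 4² + 1² = 16 + 1 = 17  — 17 already appeared earlier.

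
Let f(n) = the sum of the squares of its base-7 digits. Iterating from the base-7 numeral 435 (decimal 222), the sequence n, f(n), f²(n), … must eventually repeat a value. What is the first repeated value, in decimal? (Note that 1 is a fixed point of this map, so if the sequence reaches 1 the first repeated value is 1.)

2

222 = (4,3,5)_7 → 4² + 3² + 5² = 50
50 = (1,0,1)_7 → 1² + 0² + 1² = 2
2 = (2)_7 → 2² = 4
4 = (4)_7 → 4² = 16
16 = (2,2)_7 → 2² + 2² = 8
8 = (1,1)_7 → 1² + 1² = 2  — 2 already appeared earlier.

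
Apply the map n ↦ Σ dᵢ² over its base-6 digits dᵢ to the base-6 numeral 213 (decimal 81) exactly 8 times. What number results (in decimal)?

26

81 = (2,1,3)_6 → 14
14 = (2,2)_6 → 8
8 = (1,2)_6 → 5
5 = (5)_6 → 25
25 = (4,1)_6 → 17
17 = (2,5)_6 → 29
29 = (4,5)_6 → 41
41 = (1,0,5)_6 → 26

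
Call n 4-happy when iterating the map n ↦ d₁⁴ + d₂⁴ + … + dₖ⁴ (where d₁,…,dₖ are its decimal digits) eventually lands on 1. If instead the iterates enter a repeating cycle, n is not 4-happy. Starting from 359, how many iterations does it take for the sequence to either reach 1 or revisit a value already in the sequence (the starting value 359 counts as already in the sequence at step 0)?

15

359 → 3⁴ + 5⁴ + 9⁴ = 7267
7267 → 7⁴ + 2⁴ + 6⁴ + 7⁴ = 6114
6114 → 6⁴ + 1⁴ + 1⁴ + 4⁴ = 1554
1554 → 1⁴ + 5⁴ + 5⁴ + 4⁴ = 1507
1507 → 1⁴ + 5⁴ + 0⁴ + 7⁴ = 3027
3027 → 3⁴ + 0⁴ + 2⁴ + 7⁴ = 2498
2498 → 2⁴ + 4⁴ + 9⁴ + 8⁴ = 10929
10929 → 1⁴ + 0⁴ + 9⁴ + 2⁴ + 9⁴ = 13139
13139 → 1⁴ + 3⁴ + 1⁴ + 3⁴ + 9⁴ = 6725
6725 → 6⁴ + 7⁴ + 2⁴ + 5⁴ = 4338
4338 → 4⁴ + 3⁴ + 3⁴ + 8⁴ = 4514
4514 → 4⁴ + 5⁴ + 1⁴ + 4⁴ = 1138
1138 → 1⁴ + 1⁴ + 3⁴ + 8⁴ = 4179
4179 → 4⁴ + 1⁴ + 7⁴ + 9⁴ = 9219
9219 → 9⁴ + 2⁴ + 1⁴ + 9⁴ = 13139  — 13139 repeats.
That took 15 steps.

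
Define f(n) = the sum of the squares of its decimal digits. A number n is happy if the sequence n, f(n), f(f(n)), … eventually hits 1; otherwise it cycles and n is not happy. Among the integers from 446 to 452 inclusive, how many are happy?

446: 446 → 68 → 100 → 1  — happy
447: 447 → 81 → 65 → 61 → 37 → 58 → 89 → 145 → 42 → 20 → 4 → 16 → 37  — not happy
448: 448 → 96 → 117 → 51 → 26 → 40 → 16 → 37 → 58 → 89 → 145 → 42 → 20 → 4 → 16  — not happy
449: 449 → 113 → 11 → 2 → 4 → 16 → 37 → 58 → 89 → 145 → 42 → 20 → 4  — not happy
450: 450 → 41 → 17 → 50 → 25 → 29 → 85 → 89 → 145 → 42 → 20 → 4 → 16 → 37 → 58 → 89  — not happy
451: 451 → 42 → 20 → 4 → 16 → 37 → 58 → 89 → 145 → 42  — not happy
452: 452 → 45 → 41 → 17 → 50 → 25 → 29 → 85 → 89 → 145 → 42 → 20 → 4 → 16 → 37 → 58 → 89  — not happy
happy: 446

1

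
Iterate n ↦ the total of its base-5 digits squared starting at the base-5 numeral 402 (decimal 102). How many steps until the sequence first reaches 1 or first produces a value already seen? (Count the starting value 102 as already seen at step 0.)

5

102 = (4,0,2)_5 → 4² + 0² + 2² = 16 + 0 + 4 = 20
20 = (4,0)_5 → 4² + 0² = 16 + 0 = 16
16 = (3,1)_5 → 3² + 1² = 9 + 1 = 10
10 = (2,0)_5 → 2² + 0² = 4 + 0 = 4
4 = (4)_5 → 4² = 16  — 16 repeats.
That took 5 steps.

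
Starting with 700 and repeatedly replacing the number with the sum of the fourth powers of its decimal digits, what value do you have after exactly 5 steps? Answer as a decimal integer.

700 → 7⁴ + 0⁴ + 0⁴ = 2401
2401 → 2⁴ + 4⁴ + 0⁴ + 1⁴ = 273
273 → 2⁴ + 7⁴ + 3⁴ = 2498
2498 → 2⁴ + 4⁴ + 9⁴ + 8⁴ = 10929
10929 → 1⁴ + 0⁴ + 9⁴ + 2⁴ + 9⁴ = 13139

13139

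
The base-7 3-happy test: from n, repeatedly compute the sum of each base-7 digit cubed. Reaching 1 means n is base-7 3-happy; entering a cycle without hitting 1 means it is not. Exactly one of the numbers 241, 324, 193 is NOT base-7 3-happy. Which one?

241: 241 → 307 → 433 → 343 → 1  — reaches 1 (base-7 3-happy)
324: 324 → 288 → 342 → 648 → 282 → 258 → 342  — repeats 342 (not base-7 3-happy)
193: 193 → 307 → 433 → 343 → 1  — reaches 1 (base-7 3-happy)

324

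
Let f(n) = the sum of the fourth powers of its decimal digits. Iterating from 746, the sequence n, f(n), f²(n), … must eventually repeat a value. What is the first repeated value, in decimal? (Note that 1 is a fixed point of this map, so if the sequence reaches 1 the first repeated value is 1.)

746 → 7⁴ + 4⁴ + 6⁴ = 3953
3953 → 3⁴ + 9⁴ + 5⁴ + 3⁴ = 7348
7348 → 7⁴ + 3⁴ + 4⁴ + 8⁴ = 6834
6834 → 6⁴ + 8⁴ + 3⁴ + 4⁴ = 5729
5729 → 5⁴ + 7⁴ + 2⁴ + 9⁴ = 9603
9603 → 9⁴ + 6⁴ + 0⁴ + 3⁴ = 7938
7938 → 7⁴ + 9⁴ + 3⁴ + 8⁴ = 13139
13139 → 1⁴ + 3⁴ + 1⁴ + 3⁴ + 9⁴ = 6725
6725 → 6⁴ + 7⁴ + 2⁴ + 5⁴ = 4338
4338 → 4⁴ + 3⁴ + 3⁴ + 8⁴ = 4514
4514 → 4⁴ + 5⁴ + 1⁴ + 4⁴ = 1138
1138 → 1⁴ + 1⁴ + 3⁴ + 8⁴ = 4179
4179 → 4⁴ + 1⁴ + 7⁴ + 9⁴ = 9219
9219 → 9⁴ + 2⁴ + 1⁴ + 9⁴ = 13139  — 13139 already appeared earlier.

13139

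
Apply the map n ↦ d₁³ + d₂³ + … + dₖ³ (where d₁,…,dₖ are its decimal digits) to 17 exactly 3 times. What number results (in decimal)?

17 → 1³ + 7³ = 344
344 → 3³ + 4³ + 4³ = 155
155 → 1³ + 5³ + 5³ = 251

251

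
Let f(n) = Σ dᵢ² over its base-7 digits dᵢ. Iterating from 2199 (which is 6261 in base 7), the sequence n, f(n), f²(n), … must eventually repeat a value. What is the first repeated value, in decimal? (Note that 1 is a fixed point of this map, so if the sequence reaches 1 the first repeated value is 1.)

2199 = (6,2,6,1)_7 → 6² + 2² + 6² + 1² = 77
77 = (1,4,0)_7 → 1² + 4² + 0² = 17
17 = (2,3)_7 → 2² + 3² = 13
13 = (1,6)_7 → 1² + 6² = 37
37 = (5,2)_7 → 5² + 2² = 29
29 = (4,1)_7 → 4² + 1² = 17  — 17 already appeared earlier.

17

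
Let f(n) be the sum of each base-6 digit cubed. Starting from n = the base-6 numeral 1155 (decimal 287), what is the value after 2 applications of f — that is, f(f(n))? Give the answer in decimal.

2

287 = (1,1,5,5)_6 → 1³ + 1³ + 5³ + 5³ = 252
252 = (1,1,0,0)_6 → 1³ + 1³ + 0³ + 0³ = 2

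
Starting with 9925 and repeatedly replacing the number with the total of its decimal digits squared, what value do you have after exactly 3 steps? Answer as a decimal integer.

9925 → 9² + 9² + 2² + 5² = 81 + 81 + 4 + 25 = 191
191 → 1² + 9² + 1² = 1 + 81 + 1 = 83
83 → 8² + 3² = 64 + 9 = 73

73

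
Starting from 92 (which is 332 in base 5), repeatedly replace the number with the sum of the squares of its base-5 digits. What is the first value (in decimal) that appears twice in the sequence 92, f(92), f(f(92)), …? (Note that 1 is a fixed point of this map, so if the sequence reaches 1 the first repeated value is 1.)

92 = (3,3,2)_5 → 22
22 = (4,2)_5 → 20
20 = (4,0)_5 → 16
16 = (3,1)_5 → 10
10 = (2,0)_5 → 4
4 = (4)_5 → 16  — 16 already appeared earlier.

16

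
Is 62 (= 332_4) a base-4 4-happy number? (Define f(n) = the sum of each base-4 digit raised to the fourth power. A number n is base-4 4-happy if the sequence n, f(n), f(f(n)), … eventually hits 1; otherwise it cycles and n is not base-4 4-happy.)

62 = (3,3,2)_4 → 3⁴ + 3⁴ + 2⁴ = 81 + 81 + 16 = 178
178 = (2,3,0,2)_4 → 2⁴ + 3⁴ + 0⁴ + 2⁴ = 16 + 81 + 0 + 16 = 113
113 = (1,3,0,1)_4 → 1⁴ + 3⁴ + 0⁴ + 1⁴ = 1 + 81 + 0 + 1 = 83
83 = (1,1,0,3)_4 → 1⁴ + 1⁴ + 0⁴ + 3⁴ = 1 + 1 + 0 + 81 = 83  — 83 already seen; the sequence cycles without reaching 1.

not base-4 4-happy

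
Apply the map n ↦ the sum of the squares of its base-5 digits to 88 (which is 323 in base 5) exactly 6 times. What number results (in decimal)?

88 = (3,2,3)_5 → 3² + 2² + 3² = 22
22 = (4,2)_5 → 4² + 2² = 20
20 = (4,0)_5 → 4² + 0² = 16
16 = (3,1)_5 → 3² + 1² = 10
10 = (2,0)_5 → 2² + 0² = 4
4 = (4)_5 → 4² = 16

16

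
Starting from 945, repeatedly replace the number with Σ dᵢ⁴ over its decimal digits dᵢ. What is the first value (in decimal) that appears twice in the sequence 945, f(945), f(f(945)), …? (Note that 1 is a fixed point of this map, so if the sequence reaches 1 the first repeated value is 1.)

4179

945 → 9⁴ + 4⁴ + 5⁴ = 7442
7442 → 7⁴ + 4⁴ + 4⁴ + 2⁴ = 2929
2929 → 2⁴ + 9⁴ + 2⁴ + 9⁴ = 13154
13154 → 1⁴ + 3⁴ + 1⁴ + 5⁴ + 4⁴ = 964
964 → 9⁴ + 6⁴ + 4⁴ = 8113
8113 → 8⁴ + 1⁴ + 1⁴ + 3⁴ = 4179
4179 → 4⁴ + 1⁴ + 7⁴ + 9⁴ = 9219
9219 → 9⁴ + 2⁴ + 1⁴ + 9⁴ = 13139
13139 → 1⁴ + 3⁴ + 1⁴ + 3⁴ + 9⁴ = 6725
6725 → 6⁴ + 7⁴ + 2⁴ + 5⁴ = 4338
4338 → 4⁴ + 3⁴ + 3⁴ + 8⁴ = 4514
4514 → 4⁴ + 5⁴ + 1⁴ + 4⁴ = 1138
1138 → 1⁴ + 1⁴ + 3⁴ + 8⁴ = 4179  — 4179 already appeared earlier.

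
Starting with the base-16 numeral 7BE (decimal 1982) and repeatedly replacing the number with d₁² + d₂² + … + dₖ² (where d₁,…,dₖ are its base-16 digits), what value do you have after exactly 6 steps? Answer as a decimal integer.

1982 = (7,11,14)_16 → 7² + 11² + 14² = 366
366 = (1,6,14)_16 → 1² + 6² + 14² = 233
233 = (14,9)_16 → 14² + 9² = 277
277 = (1,1,5)_16 → 1² + 1² + 5² = 27
27 = (1,11)_16 → 1² + 11² = 122
122 = (7,10)_16 → 7² + 10² = 149

149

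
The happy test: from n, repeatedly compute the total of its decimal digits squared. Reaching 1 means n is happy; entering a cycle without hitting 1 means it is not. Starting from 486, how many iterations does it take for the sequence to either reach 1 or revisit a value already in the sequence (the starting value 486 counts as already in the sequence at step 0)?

12

486 → 4² + 8² + 6² = 16 + 64 + 36 = 116
116 → 1² + 1² + 6² = 1 + 1 + 36 = 38
38 → 3² + 8² = 9 + 64 = 73
73 → 7² + 3² = 49 + 9 = 58
58 → 5² + 8² = 25 + 64 = 89
89 → 8² + 9² = 64 + 81 = 145
145 → 1² + 4² + 5² = 1 + 16 + 25 = 42
42 → 4² + 2² = 16 + 4 = 20
20 → 2² + 0² = 4 + 0 = 4
4 → 4² = 16
16 → 1² + 6² = 1 + 36 = 37
37 → 3² + 7² = 9 + 49 = 58  — 58 repeats.
That took 12 steps.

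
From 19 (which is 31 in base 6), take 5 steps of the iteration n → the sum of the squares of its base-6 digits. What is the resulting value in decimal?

26

19 = (3,1)_6 → 3² + 1² = 9 + 1 = 10
10 = (1,4)_6 → 1² + 4² = 1 + 16 = 17
17 = (2,5)_6 → 2² + 5² = 4 + 25 = 29
29 = (4,5)_6 → 4² + 5² = 16 + 25 = 41
41 = (1,0,5)_6 → 1² + 0² + 5² = 1 + 0 + 25 = 26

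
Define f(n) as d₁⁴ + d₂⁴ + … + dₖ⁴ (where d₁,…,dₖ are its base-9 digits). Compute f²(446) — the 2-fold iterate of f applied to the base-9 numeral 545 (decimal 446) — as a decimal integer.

446 = (5,4,5)_9 → 5⁴ + 4⁴ + 5⁴ = 625 + 256 + 625 = 1506
1506 = (2,0,5,3)_9 → 2⁴ + 0⁴ + 5⁴ + 3⁴ = 16 + 0 + 625 + 81 = 722

722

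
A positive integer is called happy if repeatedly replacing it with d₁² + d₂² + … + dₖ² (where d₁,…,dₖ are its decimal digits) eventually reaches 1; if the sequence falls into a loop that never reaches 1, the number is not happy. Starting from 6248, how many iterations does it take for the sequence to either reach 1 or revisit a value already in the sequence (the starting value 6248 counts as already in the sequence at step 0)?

14

6248 → 6² + 2² + 4² + 8² = 120
120 → 1² + 2² + 0² = 5
5 → 5² = 25
25 → 2² + 5² = 29
29 → 2² + 9² = 85
85 → 8² + 5² = 89
89 → 8² + 9² = 145
145 → 1² + 4² + 5² = 42
42 → 4² + 2² = 20
20 → 2² + 0² = 4
4 → 4² = 16
16 → 1² + 6² = 37
37 → 3² + 7² = 58
58 → 5² + 8² = 89  — 89 repeats.
That took 14 steps.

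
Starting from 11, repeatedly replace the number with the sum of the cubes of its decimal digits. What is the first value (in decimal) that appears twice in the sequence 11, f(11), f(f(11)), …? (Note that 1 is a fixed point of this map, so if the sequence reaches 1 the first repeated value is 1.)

11 → 1³ + 1³ = 1 + 1 = 2
2 → 2³ = 8
8 → 8³ = 512
512 → 5³ + 1³ + 2³ = 125 + 1 + 8 = 134
134 → 1³ + 3³ + 4³ = 1 + 27 + 64 = 92
92 → 9³ + 2³ = 729 + 8 = 737
737 → 7³ + 3³ + 7³ = 343 + 27 + 343 = 713
713 → 7³ + 1³ + 3³ = 343 + 1 + 27 = 371
371 → 3³ + 7³ + 1³ = 27 + 343 + 1 = 371  — 371 already appeared earlier.

371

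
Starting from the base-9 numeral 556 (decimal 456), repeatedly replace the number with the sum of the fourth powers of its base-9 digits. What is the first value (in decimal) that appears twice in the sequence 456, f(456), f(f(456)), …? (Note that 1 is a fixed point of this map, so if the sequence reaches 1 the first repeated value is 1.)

456 = (5,5,6)_9 → 5⁴ + 5⁴ + 6⁴ = 2546
2546 = (3,4,3,8)_9 → 3⁴ + 4⁴ + 3⁴ + 8⁴ = 4514
4514 = (6,1,6,5)_9 → 6⁴ + 1⁴ + 6⁴ + 5⁴ = 3218
3218 = (4,3,6,5)_9 → 4⁴ + 3⁴ + 6⁴ + 5⁴ = 2258
2258 = (3,0,7,8)_9 → 3⁴ + 0⁴ + 7⁴ + 8⁴ = 6578
6578 = (1,0,0,1,8)_9 → 1⁴ + 0⁴ + 0⁴ + 1⁴ + 8⁴ = 4098
4098 = (5,5,5,3)_9 → 5⁴ + 5⁴ + 5⁴ + 3⁴ = 1956
1956 = (2,6,1,3)_9 → 2⁴ + 6⁴ + 1⁴ + 3⁴ = 1394
1394 = (1,8,1,8)_9 → 1⁴ + 8⁴ + 1⁴ + 8⁴ = 8194
8194 = (1,2,2,1,4)_9 → 1⁴ + 2⁴ + 2⁴ + 1⁴ + 4⁴ = 290
290 = (3,5,2)_9 → 3⁴ + 5⁴ + 2⁴ = 722
722 = (8,8,2)_9 → 8⁴ + 8⁴ + 2⁴ = 8208
8208 = (1,2,2,3,0)_9 → 1⁴ + 2⁴ + 2⁴ + 3⁴ + 0⁴ = 114
114 = (1,3,6)_9 → 1⁴ + 3⁴ + 6⁴ = 1378
1378 = (1,8,0,1)_9 → 1⁴ + 8⁴ + 0⁴ + 1⁴ = 4098  — 4098 already appeared earlier.

4098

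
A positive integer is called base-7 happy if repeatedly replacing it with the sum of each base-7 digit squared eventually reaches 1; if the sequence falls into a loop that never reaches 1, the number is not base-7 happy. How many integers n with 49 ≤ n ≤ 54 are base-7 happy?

1

49: 49 → 1  — base-7 happy
50: 50 → 2 → 4 → 16 → 8 → 2  — not base-7 happy
51: 51 → 5 → 25 → 25  — not base-7 happy
52: 52 → 10 → 10  — not base-7 happy
53: 53 → 17 → 13 → 37 → 29 → 17  — not base-7 happy
54: 54 → 26 → 34 → 52 → 10 → 10  — not base-7 happy
base-7 happy: 49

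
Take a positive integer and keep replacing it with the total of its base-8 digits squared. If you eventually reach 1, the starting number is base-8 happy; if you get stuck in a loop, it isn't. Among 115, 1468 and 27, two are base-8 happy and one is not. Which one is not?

115

115: 115 → 46 → 61 → 74 → 6 → 36 → 32 → 16 → 4 → 16  — repeats 16 (not base-8 happy)
1468: 1468 → 105 → 27 → 18 → 8 → 1  — reaches 1 (base-8 happy)
27: 27 → 18 → 8 → 1  — reaches 1 (base-8 happy)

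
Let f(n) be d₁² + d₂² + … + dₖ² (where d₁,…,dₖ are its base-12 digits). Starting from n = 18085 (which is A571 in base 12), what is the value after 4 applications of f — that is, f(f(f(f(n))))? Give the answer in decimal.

32

18085 = (10,5,7,1)_12 → 10² + 5² + 7² + 1² = 100 + 25 + 49 + 1 = 175
175 = (1,2,7)_12 → 1² + 2² + 7² = 1 + 4 + 49 = 54
54 = (4,6)_12 → 4² + 6² = 16 + 36 = 52
52 = (4,4)_12 → 4² + 4² = 16 + 16 = 32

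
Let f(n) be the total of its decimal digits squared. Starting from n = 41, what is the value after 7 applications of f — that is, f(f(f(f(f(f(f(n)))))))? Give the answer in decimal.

145

41 → 4² + 1² = 16 + 1 = 17
17 → 1² + 7² = 1 + 49 = 50
50 → 5² + 0² = 25 + 0 = 25
25 → 2² + 5² = 4 + 25 = 29
29 → 2² + 9² = 4 + 81 = 85
85 → 8² + 5² = 64 + 25 = 89
89 → 8² + 9² = 64 + 81 = 145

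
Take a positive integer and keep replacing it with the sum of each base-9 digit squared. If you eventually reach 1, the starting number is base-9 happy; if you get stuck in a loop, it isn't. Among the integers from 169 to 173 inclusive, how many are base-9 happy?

169: 169 → 53 → 89 → 65 → 53  (repeats 53)
170: 170 → 68 → 74 → 68  (repeats 68)
171: 171 → 5 → 25 → 53 → 89 → 65 → 53  (repeats 53)
172: 172 → 6 → 36 → 16 → 50 → 50  (repeats 50)
173: 173 → 9 → 1  (reaches 1)
base-9 happy: 173

1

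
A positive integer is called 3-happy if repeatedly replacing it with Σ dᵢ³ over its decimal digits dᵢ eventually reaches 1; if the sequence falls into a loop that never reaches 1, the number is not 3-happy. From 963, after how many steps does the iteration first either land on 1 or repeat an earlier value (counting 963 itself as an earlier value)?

963 → 972
972 → 1080
1080 → 513
513 → 153
153 → 153  — 153 repeats.
That took 5 steps.

5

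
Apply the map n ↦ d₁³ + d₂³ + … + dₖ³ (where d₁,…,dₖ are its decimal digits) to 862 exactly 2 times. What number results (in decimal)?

862 → 8³ + 6³ + 2³ = 736
736 → 7³ + 3³ + 6³ = 586

586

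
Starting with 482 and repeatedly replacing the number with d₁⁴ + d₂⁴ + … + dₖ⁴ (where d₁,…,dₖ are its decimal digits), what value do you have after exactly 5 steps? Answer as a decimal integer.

13139

482 → 4⁴ + 8⁴ + 2⁴ = 256 + 4096 + 16 = 4368
4368 → 4⁴ + 3⁴ + 6⁴ + 8⁴ = 256 + 81 + 1296 + 4096 = 5729
5729 → 5⁴ + 7⁴ + 2⁴ + 9⁴ = 625 + 2401 + 16 + 6561 = 9603
9603 → 9⁴ + 6⁴ + 0⁴ + 3⁴ = 6561 + 1296 + 0 + 81 = 7938
7938 → 7⁴ + 9⁴ + 3⁴ + 8⁴ = 2401 + 6561 + 81 + 4096 = 13139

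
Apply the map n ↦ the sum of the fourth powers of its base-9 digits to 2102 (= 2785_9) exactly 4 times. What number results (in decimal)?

2102 = (2,7,8,5)_9 → 2⁴ + 7⁴ + 8⁴ + 5⁴ = 16 + 2401 + 4096 + 625 = 7138
7138 = (1,0,7,1,1)_9 → 1⁴ + 0⁴ + 7⁴ + 1⁴ + 1⁴ = 1 + 0 + 2401 + 1 + 1 = 2404
2404 = (3,2,6,1)_9 → 3⁴ + 2⁴ + 6⁴ + 1⁴ = 81 + 16 + 1296 + 1 = 1394
1394 = (1,8,1,8)_9 → 1⁴ + 8⁴ + 1⁴ + 8⁴ = 1 + 4096 + 1 + 4096 = 8194

8194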